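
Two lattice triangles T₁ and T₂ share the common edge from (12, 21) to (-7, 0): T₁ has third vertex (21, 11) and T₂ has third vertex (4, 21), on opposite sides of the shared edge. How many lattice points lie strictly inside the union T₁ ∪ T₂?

269

The union is the simple quadrilateral with vertices (12, 21), (21, 11), (-7, 0), (4, 21) in order.
By the shoelace formula, twice the signed area is |(12·11 − 21·21) + (21·0 − (-7)·11) + ((-7)·21 − 4·0) + (4·21 − 12·21)| = 547, so the area is 547/2.
The number of boundary lattice points is Σ gcd(|Δx|,|Δy|) = gcd(9,10) + gcd(28,11) + gcd(11,21) + gcd(8,0) = 1+1+1+8 = 11.
By Pick's theorem I = A − B/2 + 1 = 547/2 − 11/2 + 1 = 269.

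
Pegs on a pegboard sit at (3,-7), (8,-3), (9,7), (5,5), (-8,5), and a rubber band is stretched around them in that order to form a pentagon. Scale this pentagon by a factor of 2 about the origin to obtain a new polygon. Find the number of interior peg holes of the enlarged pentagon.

475

The shoelace formula gives twice the area as |[3·(-3) − 8·(-7)] + [8·7 − 9·(-3)] + [9·5 − 5·7] + [5·5 − (-8)·5] + [(-8)·(-7) − 3·5]| = 246, so the area is 123.
The number of boundary lattice points is Σ gcd(|Δx|,|Δy|) = gcd(5,4) + gcd(1,10) + gcd(4,2) + gcd(13,0) + gcd(11,12) = 1+1+2+13+1 = 18.
Scaling by 2 multiplies the area by 2² = 4 (so the new area is 492) and multiplies the boundary lattice-point count by 2, giving 36.
By Pick's theorem, the interior count of the dilated polygon is 492 − 36/2 + 1 = 475.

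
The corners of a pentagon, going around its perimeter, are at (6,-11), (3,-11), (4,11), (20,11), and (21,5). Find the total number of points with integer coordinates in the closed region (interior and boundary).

274

By the shoelace formula, twice the signed area is |[6·(-11) − 3·(-11)] + [3·11 − 4·(-11)] + [4·11 − 20·11] + [20·5 − 21·11] + [21·(-11) − 6·5]| = 524, so the area is 262.
Summing gcd(|Δx|,|Δy|) over the edges gives the boundary count: gcd(3,0) + gcd(1,22) + gcd(16,0) + gcd(1,6) + gcd(15,16) = 3+1+16+1+1 = 22.
Pick's theorem gives I = A − B/2 + 1 = 262 − 22/2 + 1 = 252, so the closed region contains I + B = 252 + 22 = 274 lattice points.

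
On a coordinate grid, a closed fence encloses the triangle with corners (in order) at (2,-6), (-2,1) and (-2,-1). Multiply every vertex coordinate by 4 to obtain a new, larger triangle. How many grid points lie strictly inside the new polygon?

57

Using the shoelace formula, 2A = |[2·1 − (-2)·(-6)] + [(-2)·(-1) − (-2)·1] + [(-2)·(-6) − 2·(-1)]| = 8, so the area is 4.
Along each edge there are gcd(|Δx|,|Δy|)+1 lattice points, so counting each shared vertex once the boundary has gcd(4,7) + gcd(0,2) + gcd(4,5) = 1+2+1 = 4.
Scaling by 4 multiplies the area by 4² = 16 (so the new area is 64) and multiplies the boundary lattice-point count by 4, giving 16.
By Pick's theorem, the interior count of the dilated polygon is 64 − 16/2 + 1 = 57.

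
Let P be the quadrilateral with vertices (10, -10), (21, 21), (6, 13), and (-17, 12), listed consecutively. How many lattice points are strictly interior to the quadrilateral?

454

The shoelace formula gives twice the area as |(10·21 − 21·(-10)) + (21·13 − 6·21) + (6·12 − (-17)·13) + ((-17)·(-10) − 10·12)| = 910, so the area is 455.
Summing gcd(|Δx|,|Δy|) over the edges gives the boundary count: gcd(11,31) + gcd(15,8) + gcd(23,1) + gcd(27,22) = 1+1+1+1 = 4.
Pick's theorem gives I = A − B/2 + 1 = 455 − 4/2 + 1 = 454.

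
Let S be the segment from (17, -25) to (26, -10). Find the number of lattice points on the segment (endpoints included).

The number of lattice points on a segment between lattice points is gcd(|Δx|,|Δy|) + 1 = gcd(9,15) + 1 = 3 + 1 = 4.

4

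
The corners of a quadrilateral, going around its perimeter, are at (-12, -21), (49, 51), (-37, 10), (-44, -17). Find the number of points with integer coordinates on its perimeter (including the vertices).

The number of boundary lattice points is Σ gcd(|Δx|,|Δy|) = gcd(61,72) + gcd(86,41) + gcd(7,27) + gcd(32,4) = 1+1+1+4 = 7.

7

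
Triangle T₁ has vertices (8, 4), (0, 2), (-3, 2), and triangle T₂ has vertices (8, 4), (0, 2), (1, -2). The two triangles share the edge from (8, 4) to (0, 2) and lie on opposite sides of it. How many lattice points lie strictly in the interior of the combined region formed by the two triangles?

The union is the simple quadrilateral with vertices (8, 4), (-3, 2), (0, 2), (1, -2) in order.
The shoelace formula gives twice the area as |[8·2 − (-3)·4] + [(-3)·2 − 0·2] + [0·(-2) − 1·2] + [1·4 − 8·(-2)]| = 40, so the area is 20.
The number of boundary lattice points is Σ gcd(|Δx|,|Δy|) = gcd(11,2) + gcd(3,0) + gcd(1,4) + gcd(7,6) = 1+3+1+1 = 6.
By Pick's theorem I = A − B/2 + 1 = 20 − 6/2 + 1 = 18.

18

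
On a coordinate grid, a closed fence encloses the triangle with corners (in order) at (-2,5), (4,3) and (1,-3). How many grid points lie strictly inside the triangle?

Using the shoelace formula, 2A = |((-2)·3 − 4·5) + (4·(-3) − 1·3) + (1·5 − (-2)·(-3))| = 42, so the area is 21.
The number of boundary lattice points is Σ gcd(|Δx|,|Δy|) = gcd(6,2) + gcd(3,6) + gcd(3,8) = 2+3+1 = 6.
By Pick's theorem A = I + B/2 − 1, so I = 21 − 6/2 + 1 = 19.

19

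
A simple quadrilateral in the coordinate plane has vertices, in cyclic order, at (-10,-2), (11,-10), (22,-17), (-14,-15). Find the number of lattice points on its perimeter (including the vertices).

The number of boundary lattice points is Σ gcd(|Δx|,|Δy|) = gcd(21,8) + gcd(11,7) + gcd(36,2) + gcd(4,13) = 1+1+2+1 = 5.

5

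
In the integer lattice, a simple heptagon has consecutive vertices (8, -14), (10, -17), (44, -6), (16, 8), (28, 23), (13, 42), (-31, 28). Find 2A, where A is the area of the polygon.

By the shoelace formula, twice the signed area is |(8·(-17) − 10·(-14)) + (10·(-6) − 44·(-17)) + (44·8 − 16·(-6)) + (16·23 − 28·8) + (28·42 − 13·23) + (13·28 − (-31)·42) + ((-31)·(-14) − 8·28)| = 4037, so the area is 4037/2.

4037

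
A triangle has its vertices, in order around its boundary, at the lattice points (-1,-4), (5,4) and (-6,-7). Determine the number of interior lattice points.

5

Using the shoelace formula, 2A = |[(-1)·4 − 5·(-4)] + [5·(-7) − (-6)·4] + [(-6)·(-4) − (-1)·(-7)]| = 22, so the area is 11.
Summing gcd(|Δx|,|Δy|) over the edges gives the boundary count: gcd(6,8) + gcd(11,11) + gcd(5,3) = 2+11+1 = 14.
Pick's theorem gives I = A − B/2 + 1 = 11 − 14/2 + 1 = 5.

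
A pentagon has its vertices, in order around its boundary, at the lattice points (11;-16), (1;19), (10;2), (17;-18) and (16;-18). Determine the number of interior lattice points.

Using the shoelace formula, 2A = |(11·19 − 1·(-16)) + (1·2 − 10·19) + (10·(-18) − 17·2) + (17·(-18) − 16·(-18)) + (16·(-16) − 11·(-18))| = 253, so the area is 253/2.
The number of boundary lattice points is Σ gcd(|Δx|,|Δy|) = gcd(10,35) + gcd(9,17) + gcd(7,20) + gcd(1,0) + gcd(5,2) = 5+1+1+1+1 = 9.
Pick's theorem gives I = A − B/2 + 1 = 253/2 − 9/2 + 1 = 123.

123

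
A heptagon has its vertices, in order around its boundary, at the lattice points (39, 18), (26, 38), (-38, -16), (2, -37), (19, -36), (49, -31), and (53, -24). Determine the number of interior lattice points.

3810

Using the shoelace formula, 2A = |(39·38 − 26·18) + (26·(-16) − (-38)·38) + ((-38)·(-37) − 2·(-16)) + (2·(-36) − 19·(-37)) + (19·(-31) − 49·(-36)) + (49·(-24) − 53·(-31)) + (53·18 − 39·(-24))| = 7643, so the area is 7643/2.
The number of boundary lattice points is Σ gcd(|Δx|,|Δy|) = gcd(13,20) + gcd(64,54) + gcd(40,21) + gcd(17,1) + gcd(30,5) + gcd(4,7) + gcd(14,42) = 1+2+1+1+5+1+14 = 25.
By Pick's theorem A = I + B/2 − 1, so I = 7643/2 − 25/2 + 1 = 3810.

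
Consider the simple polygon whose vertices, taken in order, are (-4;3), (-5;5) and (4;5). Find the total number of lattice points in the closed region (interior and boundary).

The shoelace formula gives twice the area as |[(-4)·5 − (-5)·3] + [(-5)·5 − 4·5] + [4·3 − (-4)·5]| = 18, so the area is 9.
The number of boundary lattice points is Σ gcd(|Δx|,|Δy|) = gcd(1,2) + gcd(9,0) + gcd(8,2) = 1+9+2 = 12.
Pick's theorem gives I = A − B/2 + 1 = 9 − 12/2 + 1 = 4, so the closed region contains I + B = 4 + 12 = 16 lattice points.

16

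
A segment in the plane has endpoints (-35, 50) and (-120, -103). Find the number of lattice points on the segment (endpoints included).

The number of lattice points on a segment between lattice points is gcd(|Δx|,|Δy|) + 1 = gcd(85,153) + 1 = 17 + 1 = 18.

18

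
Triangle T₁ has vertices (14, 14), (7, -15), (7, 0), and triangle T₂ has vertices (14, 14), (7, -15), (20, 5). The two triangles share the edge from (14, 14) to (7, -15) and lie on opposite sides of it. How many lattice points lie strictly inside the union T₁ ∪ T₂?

The union is the simple quadrilateral with vertices (14, 14), (7, 0), (7, -15), (20, 5) in order.
The shoelace formula gives twice the area as |(14·0 − 7·14) + (7·(-15) − 7·0) + (7·5 − 20·(-15)) + (20·14 − 14·5)| = 342, so the area is 171.
The number of boundary lattice points is Σ gcd(|Δx|,|Δy|) = gcd(7,14) + gcd(0,15) + gcd(13,20) + gcd(6,9) = 7+15+1+3 = 26.
By Pick's theorem I = A − B/2 + 1 = 171 − 26/2 + 1 = 159.

159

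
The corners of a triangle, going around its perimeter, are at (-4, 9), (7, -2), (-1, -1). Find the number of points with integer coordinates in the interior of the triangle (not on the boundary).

33

Using the shoelace formula, 2A = |[(-4)·(-2) − 7·9] + [7·(-1) − (-1)·(-2)] + [(-1)·9 − (-4)·(-1)]| = 77, so the area is 38.5.
Summing gcd(|Δx|,|Δy|) over the edges gives the boundary count: gcd(11,11) + gcd(8,1) + gcd(3,10) = 11+1+1 = 13.
By Pick's theorem A = I + B/2 − 1, so I = 38.5 − 13/2 + 1 = 33.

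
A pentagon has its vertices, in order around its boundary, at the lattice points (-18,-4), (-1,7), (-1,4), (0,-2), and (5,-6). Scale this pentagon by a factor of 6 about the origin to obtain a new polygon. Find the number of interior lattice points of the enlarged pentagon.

By the shoelace formula, twice the signed area is |[(-18)·7 − (-1)·(-4)] + [(-1)·4 − (-1)·7] + [(-1)·(-2) − 0·4] + [0·(-6) − 5·(-2)] + [5·(-4) − (-18)·(-6)]| = 243, so the area is 243/2.
The number of boundary lattice points is Σ gcd(|Δx|,|Δy|) = gcd(17,11) + gcd(0,3) + gcd(1,6) + gcd(5,4) + gcd(23,2) = 1+3+1+1+1 = 7.
Scaling by 6 multiplies the area by 6² = 36 (so the new area is 4374) and multiplies the boundary lattice-point count by 6, giving 42.
By Pick's theorem, the interior count of the dilated polygon is 4374 − 42/2 + 1 = 4354.

4354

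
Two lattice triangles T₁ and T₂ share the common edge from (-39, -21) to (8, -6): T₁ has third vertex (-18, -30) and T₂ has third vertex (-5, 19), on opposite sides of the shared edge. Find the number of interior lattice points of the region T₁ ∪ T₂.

The union is the simple quadrilateral with vertices (-39, -21), (-18, -30), (8, -6), (-5, 19) in order.
The shoelace formula gives twice the area as |((-39)·(-30) − (-18)·(-21)) + ((-18)·(-6) − 8·(-30)) + (8·19 − (-5)·(-6)) + ((-5)·(-21) − (-39)·19)| = 2108, so the area is 1054.
The number of boundary lattice points is Σ gcd(|Δx|,|Δy|) = gcd(21,9) + gcd(26,24) + gcd(13,25) + gcd(34,40) = 3+2+1+2 = 8.
By Pick's theorem I = A − B/2 + 1 = 1054 − 8/2 + 1 = 1051.

1051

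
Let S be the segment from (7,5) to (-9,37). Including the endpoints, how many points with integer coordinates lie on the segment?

The number of lattice points on a segment between lattice points is gcd(|Δx|,|Δy|) + 1 = gcd(16,32) + 1 = 16 + 1 = 17.

17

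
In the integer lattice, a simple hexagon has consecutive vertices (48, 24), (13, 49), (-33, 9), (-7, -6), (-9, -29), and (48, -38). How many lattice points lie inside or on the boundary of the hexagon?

Using the shoelace formula, 2A = |[48·49 − 13·24] + [13·9 − (-33)·49] + [(-33)·(-6) − (-7)·9] + [(-7)·(-29) − (-9)·(-6)] + [(-9)·(-38) − 48·(-29)] + [48·24 − 48·(-38)]| = 8894, so the area is 4447.
Along each edge there are gcd(|Δx|,|Δy|)+1 lattice points, so counting each shared vertex once the boundary has gcd(35,25) + gcd(46,40) + gcd(26,15) + gcd(2,23) + gcd(57,9) + gcd(0,62) = 5+2+1+1+3+62 = 74.
Pick's theorem gives I = A − B/2 + 1 = 4447 − 74/2 + 1 = 4411, so the closed region contains I + B = 4411 + 74 = 4485 lattice points.

4485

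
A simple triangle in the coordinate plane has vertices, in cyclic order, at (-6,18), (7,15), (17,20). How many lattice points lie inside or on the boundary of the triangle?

52

The shoelace formula gives twice the area as |((-6)·15 − 7·18) + (7·20 − 17·15) + (17·18 − (-6)·20)| = 95, so the area is 95/2.
Summing gcd(|Δx|,|Δy|) over the edges gives the boundary count: gcd(13,3) + gcd(10,5) + gcd(23,2) = 1+5+1 = 7.
Pick's theorem gives I = A − B/2 + 1 = 95/2 − 7/2 + 1 = 45, so the closed region contains I + B = 45 + 7 = 52 lattice points.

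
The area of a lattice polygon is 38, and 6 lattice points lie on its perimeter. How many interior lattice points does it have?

Pick's theorem A = I + B/2 − 1 rearranges to I = A − B/2 + 1 = 38 − 6/2 + 1 = 36.

36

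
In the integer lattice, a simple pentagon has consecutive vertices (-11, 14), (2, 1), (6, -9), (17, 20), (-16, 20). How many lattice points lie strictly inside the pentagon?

The shoelace formula gives twice the area as |[(-11)·1 − 2·14] + [2·(-9) − 6·1] + [6·20 − 17·(-9)] + [17·20 − (-16)·20] + [(-16)·14 − (-11)·20]| = 866, so the area is 433.
The number of boundary lattice points is Σ gcd(|Δx|,|Δy|) = gcd(13,13) + gcd(4,10) + gcd(11,29) + gcd(33,0) + gcd(5,6) = 13+2+1+33+1 = 50.
By Pick's theorem A = I + B/2 − 1, so I = 433 − 50/2 + 1 = 409.

409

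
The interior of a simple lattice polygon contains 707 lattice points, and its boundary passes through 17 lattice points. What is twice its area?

1429

By Pick's theorem, A = I + B/2 − 1 = 707 + 17/2 − 1 = 1429/2.
Hence 2A = 1429.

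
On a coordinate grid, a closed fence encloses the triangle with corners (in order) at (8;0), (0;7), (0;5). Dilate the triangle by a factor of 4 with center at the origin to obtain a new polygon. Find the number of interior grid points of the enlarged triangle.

Using the shoelace formula, 2A = |(8·7 − 0·0) + (0·5 − 0·7) + (0·0 − 8·5)| = 16, so the area is 8.
Summing gcd(|Δx|,|Δy|) over the edges gives the boundary count: gcd(8,7) + gcd(0,2) + gcd(8,5) = 1+2+1 = 4.
Scaling by 4 multiplies the area by 4² = 16 (so the new area is 128) and multiplies the boundary lattice-point count by 4, giving 16.
By Pick's theorem, the interior count of the dilated polygon is 128 − 16/2 + 1 = 121.

121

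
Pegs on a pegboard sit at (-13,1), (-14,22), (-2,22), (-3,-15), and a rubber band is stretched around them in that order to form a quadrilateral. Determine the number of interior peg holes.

The shoelace formula gives twice the area as |[(-13)·22 − (-14)·1] + [(-14)·22 − (-2)·22] + [(-2)·(-15) − (-3)·22] + [(-3)·1 − (-13)·(-15)]| = 638, so the area is 319.
Along each edge there are gcd(|Δx|,|Δy|)+1 lattice points, so counting each shared vertex once the boundary has gcd(1,21) + gcd(12,0) + gcd(1,37) + gcd(10,16) = 1+12+1+2 = 16.
By Pick's theorem A = I + B/2 − 1, so I = 319 − 16/2 + 1 = 312.

312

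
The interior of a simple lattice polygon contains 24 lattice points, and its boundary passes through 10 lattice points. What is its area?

Pick's theorem states A = I + B/2 − 1, so A = 24 + 10/2 − 1 = 28.

28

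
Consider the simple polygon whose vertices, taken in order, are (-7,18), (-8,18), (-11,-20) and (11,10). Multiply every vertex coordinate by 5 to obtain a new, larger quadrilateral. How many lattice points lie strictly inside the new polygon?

9411

Using the shoelace formula, 2A = |((-7)·18 − (-8)·18) + ((-8)·(-20) − (-11)·18) + ((-11)·10 − 11·(-20)) + (11·18 − (-7)·10)| = 754, so the area is 377.
Along each edge there are gcd(|Δx|,|Δy|)+1 lattice points, so counting each shared vertex once the boundary has gcd(1,0) + gcd(3,38) + gcd(22,30) + gcd(18,8) = 1+1+2+2 = 6.
Scaling by 5 multiplies the area by 5² = 25 (so the new area is 9425) and multiplies the boundary lattice-point count by 5, giving 30.
By Pick's theorem, the interior count of the dilated polygon is 9425 − 30/2 + 1 = 9411.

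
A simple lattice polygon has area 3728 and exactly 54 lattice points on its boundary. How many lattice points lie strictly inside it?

From Pick's theorem, I = A − B/2 + 1 = 3728 − 54/2 + 1 = 3702.

3702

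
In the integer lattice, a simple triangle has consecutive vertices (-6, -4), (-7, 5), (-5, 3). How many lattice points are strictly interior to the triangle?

The shoelace formula gives twice the area as |[(-6)·5 − (-7)·(-4)] + [(-7)·3 − (-5)·5] + [(-5)·(-4) − (-6)·3]| = 16, so the area is 8.
The number of boundary lattice points is Σ gcd(|Δx|,|Δy|) = gcd(1,9) + gcd(2,2) + gcd(1,7) = 1+2+1 = 4.
Pick's theorem gives I = A − B/2 + 1 = 8 − 4/2 + 1 = 7.

7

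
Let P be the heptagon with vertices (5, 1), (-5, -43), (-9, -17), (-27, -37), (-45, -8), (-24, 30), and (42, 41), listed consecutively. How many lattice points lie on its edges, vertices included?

The number of boundary lattice points is Σ gcd(|Δx|,|Δy|) = gcd(10,44) + gcd(4,26) + gcd(18,20) + gcd(18,29) + gcd(21,38) + gcd(66,11) + gcd(37,40) = 2+2+2+1+1+11+1 = 20.

20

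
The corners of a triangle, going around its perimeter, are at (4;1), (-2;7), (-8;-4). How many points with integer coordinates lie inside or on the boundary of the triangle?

The shoelace formula gives twice the area as |(4·7 − (-2)·1) + ((-2)·(-4) − (-8)·7) + ((-8)·1 − 4·(-4))| = 102, so the area is 51.
Summing gcd(|Δx|,|Δy|) over the edges gives the boundary count: gcd(6,6) + gcd(6,11) + gcd(12,5) = 6+1+1 = 8.
Pick's theorem gives I = A − B/2 + 1 = 51 − 8/2 + 1 = 48, so the closed region contains I + B = 48 + 8 = 56 lattice points.

56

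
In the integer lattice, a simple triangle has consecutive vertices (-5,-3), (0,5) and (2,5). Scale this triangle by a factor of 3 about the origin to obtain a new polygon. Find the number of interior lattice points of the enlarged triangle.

Using the shoelace formula, 2A = |((-5)·5 − 0·(-3)) + (0·5 − 2·5) + (2·(-3) − (-5)·5)| = 16, so the area is 8.
Summing gcd(|Δx|,|Δy|) over the edges gives the boundary count: gcd(5,8) + gcd(2,0) + gcd(7,8) = 1+2+1 = 4.
Scaling by 3 multiplies the area by 3² = 9 (so the new area is 72) and multiplies the boundary lattice-point count by 3, giving 12.
By Pick's theorem, the interior count of the dilated polygon is 72 − 12/2 + 1 = 67.

67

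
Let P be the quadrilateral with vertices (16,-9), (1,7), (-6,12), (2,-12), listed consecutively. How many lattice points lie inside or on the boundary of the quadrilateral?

By the shoelace formula, twice the signed area is |(16·7 − 1·(-9)) + (1·12 − (-6)·7) + ((-6)·(-12) − 2·12) + (2·(-9) − 16·(-12))| = 397, so the area is 198.5.
Summing gcd(|Δx|,|Δy|) over the edges gives the boundary count: gcd(15,16) + gcd(7,5) + gcd(8,24) + gcd(14,3) = 1+1+8+1 = 11.
Pick's theorem gives I = A − B/2 + 1 = 198.5 − 11/2 + 1 = 194, so the closed region contains I + B = 194 + 11 = 205 lattice points.

205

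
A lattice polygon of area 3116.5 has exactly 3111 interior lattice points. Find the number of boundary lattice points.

Pick's theorem gives A = I + B/2 − 1, so B = 2(A − I + 1) = 2(3116.5 − 3111 + 1) = 13.

13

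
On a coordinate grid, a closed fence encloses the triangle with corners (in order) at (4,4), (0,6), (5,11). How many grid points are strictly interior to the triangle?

12

The shoelace formula gives twice the area as |[4·6 − 0·4] + [0·11 − 5·6] + [5·4 − 4·11]| = 30, so the area is 15.
The number of boundary lattice points is Σ gcd(|Δx|,|Δy|) = gcd(4,2) + gcd(5,5) + gcd(1,7) = 2+5+1 = 8.
Pick's theorem gives I = A − B/2 + 1 = 15 − 8/2 + 1 = 12.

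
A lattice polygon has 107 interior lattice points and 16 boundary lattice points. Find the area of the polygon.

By Pick's theorem, A = I + B/2 − 1 = 107 + 16/2 − 1 = 114.

114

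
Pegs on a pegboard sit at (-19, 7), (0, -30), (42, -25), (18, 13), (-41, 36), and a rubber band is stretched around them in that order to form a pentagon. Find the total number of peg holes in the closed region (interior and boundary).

By the shoelace formula, twice the signed area is |((-19)·(-30) − 0·7) + (0·(-25) − 42·(-30)) + (42·13 − 18·(-25)) + (18·36 − (-41)·13) + ((-41)·7 − (-19)·36)| = 4404, so the area is 2202.
The number of boundary lattice points is Σ gcd(|Δx|,|Δy|) = gcd(19,37) + gcd(42,5) + gcd(24,38) + gcd(59,23) + gcd(22,29) = 1+1+2+1+1 = 6.
Pick's theorem gives I = A − B/2 + 1 = 2202 − 6/2 + 1 = 2200, so the closed region contains I + B = 2200 + 6 = 2206 lattice points.

2206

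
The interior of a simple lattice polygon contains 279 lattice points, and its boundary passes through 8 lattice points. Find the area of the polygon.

Pick's theorem states A = I + B/2 − 1, so A = 279 + 8/2 − 1 = 282.

282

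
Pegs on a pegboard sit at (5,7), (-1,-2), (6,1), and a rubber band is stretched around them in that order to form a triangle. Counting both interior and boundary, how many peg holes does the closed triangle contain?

26

Using the shoelace formula, 2A = |(5·(-2) − (-1)·7) + ((-1)·1 − 6·(-2)) + (6·7 − 5·1)| = 45, so the area is 22.5.
Summing gcd(|Δx|,|Δy|) over the edges gives the boundary count: gcd(6,9) + gcd(7,3) + gcd(1,6) = 3+1+1 = 5.
Pick's theorem gives I = A − B/2 + 1 = 22.5 − 5/2 + 1 = 21, so the closed region contains I + B = 21 + 5 = 26 lattice points.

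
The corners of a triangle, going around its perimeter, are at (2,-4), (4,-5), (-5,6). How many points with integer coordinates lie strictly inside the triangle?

Using the shoelace formula, 2A = |[2·(-5) − 4·(-4)] + [4·6 − (-5)·(-5)] + [(-5)·(-4) − 2·6]| = 13, so the area is 13/2.
Along each edge there are gcd(|Δx|,|Δy|)+1 lattice points, so counting each shared vertex once the boundary has gcd(2,1) + gcd(9,11) + gcd(7,10) = 1+1+1 = 3.
By Pick's theorem A = I + B/2 − 1, so I = 13/2 − 3/2 + 1 = 6.

6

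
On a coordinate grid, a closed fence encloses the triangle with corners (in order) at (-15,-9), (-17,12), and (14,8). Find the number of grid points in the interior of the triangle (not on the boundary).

321

Using the shoelace formula, 2A = |((-15)·12 − (-17)·(-9)) + ((-17)·8 − 14·12) + (14·(-9) − (-15)·8)| = 643, so the area is 643/2.
Along each edge there are gcd(|Δx|,|Δy|)+1 lattice points, so counting each shared vertex once the boundary has gcd(2,21) + gcd(31,4) + gcd(29,17) = 1+1+1 = 3.
By Pick's theorem A = I + B/2 − 1, so I = 643/2 − 3/2 + 1 = 321.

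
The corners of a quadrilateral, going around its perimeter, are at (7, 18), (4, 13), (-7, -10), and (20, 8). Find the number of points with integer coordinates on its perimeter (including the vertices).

12

Along each edge there are gcd(|Δx|,|Δy|)+1 lattice points, so counting each shared vertex once the boundary has gcd(3,5) + gcd(11,23) + gcd(27,18) + gcd(13,10) = 1+1+9+1 = 12.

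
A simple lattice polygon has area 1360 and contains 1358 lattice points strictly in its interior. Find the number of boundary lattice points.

Pick's theorem gives A = I + B/2 − 1, so B = 2(A − I + 1) = 2(1360 − 1358 + 1) = 6.

6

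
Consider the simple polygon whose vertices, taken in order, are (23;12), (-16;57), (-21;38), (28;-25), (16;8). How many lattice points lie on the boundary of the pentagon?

Summing gcd(|Δx|,|Δy|) over the edges gives the boundary count: gcd(39,45) + gcd(5,19) + gcd(49,63) + gcd(12,33) + gcd(7,4) = 3+1+7+3+1 = 15.

15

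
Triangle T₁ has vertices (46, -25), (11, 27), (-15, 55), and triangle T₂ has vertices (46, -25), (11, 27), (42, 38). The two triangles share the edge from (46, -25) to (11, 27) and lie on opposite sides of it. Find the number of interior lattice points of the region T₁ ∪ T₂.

1183

The union is the simple quadrilateral with vertices (46, -25), (-15, 55), (11, 27), (42, 38) in order.
By the shoelace formula, twice the signed area is |(46·55 − (-15)·(-25)) + ((-15)·27 − 11·55) + (11·38 − 42·27) + (42·(-25) − 46·38)| = 2369, so the area is 1184.5.
Summing gcd(|Δx|,|Δy|) over the edges gives the boundary count: gcd(61,80) + gcd(26,28) + gcd(31,11) + gcd(4,63) = 1+2+1+1 = 5.
By Pick's theorem I = A − B/2 + 1 = 1184.5 − 5/2 + 1 = 1183.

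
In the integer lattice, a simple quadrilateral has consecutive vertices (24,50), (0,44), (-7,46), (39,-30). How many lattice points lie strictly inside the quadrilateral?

The shoelace formula gives twice the area as |(24·44 − 0·50) + (0·46 − (-7)·44) + ((-7)·(-30) − 39·46) + (39·50 − 24·(-30))| = 2450, so the area is 1225.
Along each edge there are gcd(|Δx|,|Δy|)+1 lattice points, so counting each shared vertex once the boundary has gcd(24,6) + gcd(7,2) + gcd(46,76) + gcd(15,80) = 6+1+2+5 = 14.
Pick's theorem gives I = A − B/2 + 1 = 1225 − 14/2 + 1 = 1219.

1219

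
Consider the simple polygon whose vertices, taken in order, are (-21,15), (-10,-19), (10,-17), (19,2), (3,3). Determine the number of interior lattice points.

698

Using the shoelace formula, 2A = |((-21)·(-19) − (-10)·15) + ((-10)·(-17) − 10·(-19)) + (10·2 − 19·(-17)) + (19·3 − 3·2) + (3·15 − (-21)·3)| = 1411, so the area is 705.5.
Along each edge there are gcd(|Δx|,|Δy|)+1 lattice points, so counting each shared vertex once the boundary has gcd(11,34) + gcd(20,2) + gcd(9,19) + gcd(16,1) + gcd(24,12) = 1+2+1+1+12 = 17.
Pick's theorem gives I = A − B/2 + 1 = 705.5 − 17/2 + 1 = 698.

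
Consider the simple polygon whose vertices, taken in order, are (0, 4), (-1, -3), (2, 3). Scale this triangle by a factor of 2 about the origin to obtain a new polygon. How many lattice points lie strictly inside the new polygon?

26

The shoelace formula gives twice the area as |[0·(-3) − (-1)·4] + [(-1)·3 − 2·(-3)] + [2·4 − 0·3]| = 15, so the area is 15/2.
The number of boundary lattice points is Σ gcd(|Δx|,|Δy|) = gcd(1,7) + gcd(3,6) + gcd(2,1) = 1+3+1 = 5.
Scaling by 2 multiplies the area by 2² = 4 (so the new area is 30) and multiplies the boundary lattice-point count by 2, giving 10.
By Pick's theorem, the interior count of the dilated polygon is 30 − 10/2 + 1 = 26.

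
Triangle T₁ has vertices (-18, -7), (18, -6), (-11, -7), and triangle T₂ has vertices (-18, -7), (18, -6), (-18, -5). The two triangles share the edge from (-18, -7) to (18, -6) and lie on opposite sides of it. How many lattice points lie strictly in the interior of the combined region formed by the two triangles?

35

The union is the simple quadrilateral with vertices (-18, -7), (-11, -7), (18, -6), (-18, -5) in order.
Using the shoelace formula, 2A = |((-18)·(-7) − (-11)·(-7)) + ((-11)·(-6) − 18·(-7)) + (18·(-5) − (-18)·(-6)) + ((-18)·(-7) − (-18)·(-5))| = 79, so the area is 79/2.
Summing gcd(|Δx|,|Δy|) over the edges gives the boundary count: gcd(7,0) + gcd(29,1) + gcd(36,1) + gcd(0,2) = 7+1+1+2 = 11.
By Pick's theorem I = A − B/2 + 1 = 79/2 − 11/2 + 1 = 35.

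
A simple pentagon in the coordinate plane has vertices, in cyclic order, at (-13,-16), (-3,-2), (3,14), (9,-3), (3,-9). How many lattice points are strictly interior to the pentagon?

By the shoelace formula, twice the signed area is |[(-13)·(-2) − (-3)·(-16)] + [(-3)·14 − 3·(-2)] + [3·(-3) − 9·14] + [9·(-9) − 3·(-3)] + [3·(-16) − (-13)·(-9)]| = 430, so the area is 215.
Along each edge there are gcd(|Δx|,|Δy|)+1 lattice points, so counting each shared vertex once the boundary has gcd(10,14) + gcd(6,16) + gcd(6,17) + gcd(6,6) + gcd(16,7) = 2+2+1+6+1 = 12.
Pick's theorem gives I = A − B/2 + 1 = 215 − 12/2 + 1 = 210.

210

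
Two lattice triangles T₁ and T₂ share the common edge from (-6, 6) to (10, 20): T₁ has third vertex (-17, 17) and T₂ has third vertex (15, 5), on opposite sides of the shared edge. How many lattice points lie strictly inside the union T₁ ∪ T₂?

311

The union is the simple quadrilateral with vertices (-6, 6), (-17, 17), (10, 20), (15, 5) in order.
The shoelace formula gives twice the area as |[(-6)·17 − (-17)·6] + [(-17)·20 − 10·17] + [10·5 − 15·20] + [15·6 − (-6)·5]| = 640, so the area is 320.
Summing gcd(|Δx|,|Δy|) over the edges gives the boundary count: gcd(11,11) + gcd(27,3) + gcd(5,15) + gcd(21,1) = 11+3+5+1 = 20.
By Pick's theorem I = A − B/2 + 1 = 320 − 20/2 + 1 = 311.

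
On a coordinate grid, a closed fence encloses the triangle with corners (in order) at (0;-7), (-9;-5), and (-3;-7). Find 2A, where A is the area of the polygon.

6

By the shoelace formula, twice the signed area is |[0·(-5) − (-9)·(-7)] + [(-9)·(-7) − (-3)·(-5)] + [(-3)·(-7) − 0·(-7)]| = 6, so the area is 3.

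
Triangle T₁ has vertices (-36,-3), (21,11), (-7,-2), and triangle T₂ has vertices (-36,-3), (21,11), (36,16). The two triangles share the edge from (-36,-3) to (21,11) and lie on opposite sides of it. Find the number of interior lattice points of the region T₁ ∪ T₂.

The union is the simple quadrilateral with vertices (-36,-3), (-7,-2), (21,11), (36,16) in order.
The shoelace formula gives twice the area as |[(-36)·(-2) − (-7)·(-3)] + [(-7)·11 − 21·(-2)] + [21·16 − 36·11] + [36·(-3) − (-36)·16]| = 424, so the area is 212.
Along each edge there are gcd(|Δx|,|Δy|)+1 lattice points, so counting each shared vertex once the boundary has gcd(29,1) + gcd(28,13) + gcd(15,5) + gcd(72,19) = 1+1+5+1 = 8.
By Pick's theorem I = A − B/2 + 1 = 212 − 8/2 + 1 = 209.

209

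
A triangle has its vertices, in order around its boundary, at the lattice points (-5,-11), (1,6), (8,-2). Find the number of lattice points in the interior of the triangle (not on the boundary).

Using the shoelace formula, 2A = |[(-5)·6 − 1·(-11)] + [1·(-2) − 8·6] + [8·(-11) − (-5)·(-2)]| = 167, so the area is 83.5.
The number of boundary lattice points is Σ gcd(|Δx|,|Δy|) = gcd(6,17) + gcd(7,8) + gcd(13,9) = 1+1+1 = 3.
Pick's theorem gives I = A − B/2 + 1 = 83.5 − 3/2 + 1 = 83.

83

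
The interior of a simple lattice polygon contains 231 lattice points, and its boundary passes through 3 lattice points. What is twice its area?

Pick's theorem states A = I + B/2 − 1, so A = 231 + 3/2 − 1 = 463/2.
Hence 2A = 463.

463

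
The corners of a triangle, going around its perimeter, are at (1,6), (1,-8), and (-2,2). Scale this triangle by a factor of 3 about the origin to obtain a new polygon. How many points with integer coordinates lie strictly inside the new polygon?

166

Using the shoelace formula, 2A = |(1·(-8) − 1·6) + (1·2 − (-2)·(-8)) + ((-2)·6 − 1·2)| = 42, so the area is 21.
Summing gcd(|Δx|,|Δy|) over the edges gives the boundary count: gcd(0,14) + gcd(3,10) + gcd(3,4) = 14+1+1 = 16.
Scaling by 3 multiplies the area by 3² = 9 (so the new area is 189) and multiplies the boundary lattice-point count by 3, giving 48.
By Pick's theorem, the interior count of the dilated polygon is 189 − 48/2 + 1 = 166.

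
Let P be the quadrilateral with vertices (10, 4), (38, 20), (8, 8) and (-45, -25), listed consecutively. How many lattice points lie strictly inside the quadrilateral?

206

Using the shoelace formula, 2A = |(10·20 − 38·4) + (38·8 − 8·20) + (8·(-25) − (-45)·8) + ((-45)·4 − 10·(-25))| = 422, so the area is 211.
The number of boundary lattice points is Σ gcd(|Δx|,|Δy|) = gcd(28,16) + gcd(30,12) + gcd(53,33) + gcd(55,29) = 4+6+1+1 = 12.
Pick's theorem gives I = A − B/2 + 1 = 211 − 12/2 + 1 = 206.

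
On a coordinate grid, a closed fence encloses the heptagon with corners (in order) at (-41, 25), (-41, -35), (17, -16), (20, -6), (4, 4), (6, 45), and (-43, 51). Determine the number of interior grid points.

3690

Using the shoelace formula, 2A = |[(-41)·(-35) − (-41)·25] + [(-41)·(-16) − 17·(-35)] + [17·(-6) − 20·(-16)] + [20·4 − 4·(-6)] + [4·45 − 6·4] + [6·51 − (-43)·45] + [(-43)·25 − (-41)·51]| = 7446, so the area is 3723.
The number of boundary lattice points is Σ gcd(|Δx|,|Δy|) = gcd(0,60) + gcd(58,19) + gcd(3,10) + gcd(16,10) + gcd(2,41) + gcd(49,6) + gcd(2,26) = 60+1+1+2+1+1+2 = 68.
Pick's theorem gives I = A − B/2 + 1 = 3723 − 68/2 + 1 = 3690.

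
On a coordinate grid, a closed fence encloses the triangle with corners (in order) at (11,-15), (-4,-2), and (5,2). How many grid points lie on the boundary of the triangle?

3

The number of boundary lattice points is Σ gcd(|Δx|,|Δy|) = gcd(15,13) + gcd(9,4) + gcd(6,17) = 1+1+1 = 3.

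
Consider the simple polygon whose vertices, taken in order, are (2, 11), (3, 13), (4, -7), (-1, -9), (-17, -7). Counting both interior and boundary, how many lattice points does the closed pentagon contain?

Using the shoelace formula, 2A = |[2·13 − 3·11] + [3·(-7) − 4·13] + [4·(-9) − (-1)·(-7)] + [(-1)·(-7) − (-17)·(-9)] + [(-17)·11 − 2·(-7)]| = 442, so the area is 221.
Along each edge there are gcd(|Δx|,|Δy|)+1 lattice points, so counting each shared vertex once the boundary has gcd(1,2) + gcd(1,20) + gcd(5,2) + gcd(16,2) + gcd(19,18) = 1+1+1+2+1 = 6.
Pick's theorem gives I = A − B/2 + 1 = 221 − 6/2 + 1 = 219, so the closed region contains I + B = 219 + 6 = 225 lattice points.

225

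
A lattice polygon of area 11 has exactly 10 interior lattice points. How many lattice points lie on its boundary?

4

Pick's theorem gives A = I + B/2 − 1, so B = 2(A − I + 1) = 2(11 − 10 + 1) = 4.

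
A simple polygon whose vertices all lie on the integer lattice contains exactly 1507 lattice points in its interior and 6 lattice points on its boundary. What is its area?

By Pick's theorem, A = I + B/2 − 1 = 1507 + 6/2 − 1 = 1509.

1509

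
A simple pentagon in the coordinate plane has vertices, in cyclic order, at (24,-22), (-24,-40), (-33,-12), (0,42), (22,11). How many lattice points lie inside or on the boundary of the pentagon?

2796

The shoelace formula gives twice the area as |(24·(-40) − (-24)·(-22)) + ((-24)·(-12) − (-33)·(-40)) + ((-33)·42 − 0·(-12)) + (0·11 − 22·42) + (22·(-22) − 24·11)| = 5578, so the area is 2789.
The number of boundary lattice points is Σ gcd(|Δx|,|Δy|) = gcd(48,18) + gcd(9,28) + gcd(33,54) + gcd(22,31) + gcd(2,33) = 6+1+3+1+1 = 12.
Pick's theorem gives I = A − B/2 + 1 = 2789 − 12/2 + 1 = 2784, so the closed region contains I + B = 2784 + 12 = 2796 lattice points.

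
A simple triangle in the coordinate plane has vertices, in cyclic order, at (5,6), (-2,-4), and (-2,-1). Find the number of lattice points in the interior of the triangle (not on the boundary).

6

By the shoelace formula, twice the signed area is |(5·(-4) − (-2)·6) + ((-2)·(-1) − (-2)·(-4)) + ((-2)·6 − 5·(-1))| = 21, so the area is 10.5.
Along each edge there are gcd(|Δx|,|Δy|)+1 lattice points, so counting each shared vertex once the boundary has gcd(7,10) + gcd(0,3) + gcd(7,7) = 1+3+7 = 11.
By Pick's theorem A = I + B/2 − 1, so I = 10.5 − 11/2 + 1 = 6.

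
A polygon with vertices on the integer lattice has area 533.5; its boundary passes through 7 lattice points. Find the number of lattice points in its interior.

Pick's theorem A = I + B/2 − 1 rearranges to I = A − B/2 + 1 = 533.5 − 7/2 + 1 = 531.

531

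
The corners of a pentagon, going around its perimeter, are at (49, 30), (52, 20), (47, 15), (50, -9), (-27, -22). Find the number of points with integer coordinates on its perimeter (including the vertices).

14

Summing gcd(|Δx|,|Δy|) over the edges gives the boundary count: gcd(3,10) + gcd(5,5) + gcd(3,24) + gcd(77,13) + gcd(76,52) = 1+5+3+1+4 = 14.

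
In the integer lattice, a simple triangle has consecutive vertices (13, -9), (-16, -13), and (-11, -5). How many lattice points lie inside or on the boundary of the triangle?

By the shoelace formula, twice the signed area is |(13·(-13) − (-16)·(-9)) + ((-16)·(-5) − (-11)·(-13)) + ((-11)·(-9) − 13·(-5))| = 212, so the area is 106.
Summing gcd(|Δx|,|Δy|) over the edges gives the boundary count: gcd(29,4) + gcd(5,8) + gcd(24,4) = 1+1+4 = 6.
Pick's theorem gives I = A − B/2 + 1 = 106 − 6/2 + 1 = 104, so the closed region contains I + B = 104 + 6 = 110 lattice points.

110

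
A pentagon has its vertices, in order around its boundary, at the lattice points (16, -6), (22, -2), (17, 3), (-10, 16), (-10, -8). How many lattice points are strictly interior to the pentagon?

The shoelace formula gives twice the area as |(16·(-2) − 22·(-6)) + (22·3 − 17·(-2)) + (17·16 − (-10)·3) + ((-10)·(-8) − (-10)·16) + ((-10)·(-6) − 16·(-8))| = 930, so the area is 465.
Summing gcd(|Δx|,|Δy|) over the edges gives the boundary count: gcd(6,4) + gcd(5,5) + gcd(27,13) + gcd(0,24) + gcd(26,2) = 2+5+1+24+2 = 34.
Pick's theorem gives I = A − B/2 + 1 = 465 − 34/2 + 1 = 449.

449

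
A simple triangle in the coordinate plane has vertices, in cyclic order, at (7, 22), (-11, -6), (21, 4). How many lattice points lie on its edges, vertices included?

6

The number of boundary lattice points is Σ gcd(|Δx|,|Δy|) = gcd(18,28) + gcd(32,10) + gcd(14,18) = 2+2+2 = 6.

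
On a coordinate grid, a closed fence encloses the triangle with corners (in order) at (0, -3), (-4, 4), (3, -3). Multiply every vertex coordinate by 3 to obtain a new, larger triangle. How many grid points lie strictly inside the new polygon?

79

Using the shoelace formula, 2A = |(0·4 − (-4)·(-3)) + ((-4)·(-3) − 3·4) + (3·(-3) − 0·(-3))| = 21, so the area is 10.5.
Along each edge there are gcd(|Δx|,|Δy|)+1 lattice points, so counting each shared vertex once the boundary has gcd(4,7) + gcd(7,7) + gcd(3,0) = 1+7+3 = 11.
Scaling by 3 multiplies the area by 3² = 9 (so the new area is 94.5) and multiplies the boundary lattice-point count by 3, giving 33.
By Pick's theorem, the interior count of the dilated polygon is 94.5 − 33/2 + 1 = 79.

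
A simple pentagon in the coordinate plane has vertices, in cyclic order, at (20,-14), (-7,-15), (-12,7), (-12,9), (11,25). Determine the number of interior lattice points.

849

By the shoelace formula, twice the signed area is |[20·(-15) − (-7)·(-14)] + [(-7)·7 − (-12)·(-15)] + [(-12)·9 − (-12)·7] + [(-12)·25 − 11·9] + [11·(-14) − 20·25]| = 1704, so the area is 852.
Summing gcd(|Δx|,|Δy|) over the edges gives the boundary count: gcd(27,1) + gcd(5,22) + gcd(0,2) + gcd(23,16) + gcd(9,39) = 1+1+2+1+3 = 8.
By Pick's theorem A = I + B/2 − 1, so I = 852 − 8/2 + 1 = 849.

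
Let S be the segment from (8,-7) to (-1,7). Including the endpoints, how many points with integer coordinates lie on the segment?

2

The number of lattice points on a segment between lattice points is gcd(|Δx|,|Δy|) + 1 = gcd(9,14) + 1 = 1 + 1 = 2.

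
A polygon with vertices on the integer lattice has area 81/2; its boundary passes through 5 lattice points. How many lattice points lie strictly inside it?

39

From Pick's theorem, I = A − B/2 + 1 = 81/2 − 5/2 + 1 = 39.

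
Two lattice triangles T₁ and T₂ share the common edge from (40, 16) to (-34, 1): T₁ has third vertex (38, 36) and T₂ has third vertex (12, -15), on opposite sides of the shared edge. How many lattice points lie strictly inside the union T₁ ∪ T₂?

1690

The union is the simple quadrilateral with vertices (40, 16), (38, 36), (-34, 1), (12, -15) in order.
The shoelace formula gives twice the area as |(40·36 − 38·16) + (38·1 − (-34)·36) + ((-34)·(-15) − 12·1) + (12·16 − 40·(-15))| = 3384, so the area is 1692.
The number of boundary lattice points is Σ gcd(|Δx|,|Δy|) = gcd(2,20) + gcd(72,35) + gcd(46,16) + gcd(28,31) = 2+1+2+1 = 6.
By Pick's theorem I = A − B/2 + 1 = 1692 − 6/2 + 1 = 1690.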